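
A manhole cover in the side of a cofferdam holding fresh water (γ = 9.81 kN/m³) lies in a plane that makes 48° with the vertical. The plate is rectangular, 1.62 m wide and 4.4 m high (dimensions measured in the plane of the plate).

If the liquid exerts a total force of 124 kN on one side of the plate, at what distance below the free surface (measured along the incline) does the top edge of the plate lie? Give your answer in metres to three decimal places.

γ = 9.81 kN/m³.
A = 1.62 × 4.4 = 7.128 m².
From F = γ·h_c·A, the centroid depth is h_c = 124/(9.81 × 7.128) = 1.77331 m.
The plate makes 48° with the vertical, i.e. θ = 90° − 48° = 42° to the horizontal. Measuring y along the incline from the free-surface line, vertical depth h = y·sinθ with sinθ = 0.669131.
Along the incline, y_c = h_c/sinθ = 1.77331/0.669131 = 2.65017 m.
The centroid lies 4.4/2 = 2.2 m below the top edge, so the top edge sits at y_top = 2.65017 − 2.2 = 0.45017 m along the incline.

y_top ≈ 0.450 m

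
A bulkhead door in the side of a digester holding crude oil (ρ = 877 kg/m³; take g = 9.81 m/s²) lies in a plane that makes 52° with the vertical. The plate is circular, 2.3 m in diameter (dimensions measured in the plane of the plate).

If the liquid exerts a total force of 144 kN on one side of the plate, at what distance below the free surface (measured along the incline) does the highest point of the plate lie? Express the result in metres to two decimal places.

y_top ≈ 5.39 m

γ = ρg = 877 × 9.81 / 1000 = 8.60337 kN/m³.
A = π(1.15)² = 4.15476 m².
From F = γ·h_c·A, the centroid depth is h_c = 144/(8.60337 × 4.15476) = 4.02854 m.
The plate makes 52° with the vertical, i.e. θ = 90° − 52° = 38° to the horizontal. Measuring y along the incline from the free-surface line, vertical depth h = y·sinθ with sinθ = 0.615661.
Along the incline, y_c = h_c/sinθ = 4.02854/0.615661 = 6.54344 m.
The centroid is at the centre, 1.15 m below the top of the plate, so the highest point sits at y_top = 6.54344 − 1.15 = 5.39344 m along the incline.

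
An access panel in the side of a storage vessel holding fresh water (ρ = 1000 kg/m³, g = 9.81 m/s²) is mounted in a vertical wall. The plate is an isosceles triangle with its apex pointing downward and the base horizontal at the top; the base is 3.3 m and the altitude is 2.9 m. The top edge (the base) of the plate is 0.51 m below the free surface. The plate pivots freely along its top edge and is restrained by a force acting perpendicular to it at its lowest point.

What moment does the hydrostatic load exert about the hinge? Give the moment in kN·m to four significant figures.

γ = ρg = 1000 × 9.81 = 9810 N/m³ = 9.81 kN/m³.
With the apex down, the centroid sits h/3 = 2.9/3 = 0.966667 m below the base (the top edge), so the centroid depth is h_c = 0.51 + 0.966667 = 1.47667 m.
A = ½ × 3.3 × 2.9 = 4.785 m².
Resultant F = γ·h_c·A = 9.81 × 1.47667 × 4.785 = 69.3161 kN.
I_c = b·h³/36 = 3.3 × 2.9³/36 = 2.23566 m⁴.
Centre of pressure: y_p = y_c + I_c/(y_c·A) = 1.47667 + 2.23566/(1.47667 × 4.785) = 1.47667 + 0.316403 = 1.79307 m along the plane.
The resultant acts 0.966667 + 0.316403 = 1.28307 m (along the plate) below the hinge at the top edge, so the moment about the hinge is M = F × 1.28307 = 69.3161 × 1.28307 = 88.9374 kN·m.

M ≈ 88.94 kN·m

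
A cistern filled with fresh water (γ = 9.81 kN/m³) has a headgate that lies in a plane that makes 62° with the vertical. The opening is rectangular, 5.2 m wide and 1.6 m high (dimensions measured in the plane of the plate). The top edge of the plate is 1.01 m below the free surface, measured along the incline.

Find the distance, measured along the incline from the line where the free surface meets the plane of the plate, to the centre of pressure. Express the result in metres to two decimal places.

y_p = 1.93 m

γ = 9.81 kN/m³.
The plate makes 62° with the vertical, i.e. θ = 90° − 62° = 28° to the horizontal. Measuring y along the incline from the free-surface line, vertical depth h = y·sinθ with sinθ = 0.469472.
The centroid lies 1.6/2 = 0.8 m below the top edge, so y_c = 1.01 + 0.8 = 1.81 m and h_c = 1.81 × 0.469472 = 0.849744 m.
A = 5.2 × 1.6 = 8.32 m².
Resultant F = γ·h_c·A = 9.81 × 0.849744 × 8.32 = 69.3554 kN.
I_c = b·h³/12 = 5.2 × 1.6³/12 = 1.77493 m⁴.
Centre of pressure: y_p = y_c + I_c/(y_c·A) = 1.81 + 1.77493/(1.81 × 8.32) = 1.81 + 0.117863 = 1.92786 m along the plane.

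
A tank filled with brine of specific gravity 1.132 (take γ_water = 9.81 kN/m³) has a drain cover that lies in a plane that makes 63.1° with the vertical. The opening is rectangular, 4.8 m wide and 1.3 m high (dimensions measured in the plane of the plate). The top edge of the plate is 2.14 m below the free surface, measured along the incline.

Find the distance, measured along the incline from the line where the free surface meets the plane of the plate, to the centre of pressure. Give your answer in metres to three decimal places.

γ = 1.132 × 9.81 = 11.10492 kN/m³.
The plate makes 63.1° with the vertical, i.e. θ = 90° − 63.1° = 26.9° to the horizontal. Measuring y along the incline from the free-surface line, vertical depth h = y·sinθ with sinθ = 0.452435.
The centroid lies 1.3/2 = 0.65 m below the top edge, so y_c = 2.14 + 0.65 = 2.79 m and h_c = 2.79 × 0.452435 = 1.26229 m.
A = 4.8 × 1.3 = 6.24 m².
Resultant F = γ·h_c·A = 11.10492 × 1.26229 × 6.24 = 87.47 kN.
I_c = b·h³/12 = 4.8 × 1.3³/12 = 0.8788 m⁴.
Centre of pressure: y_p = y_c + I_c/(y_c·A) = 2.79 + 0.8788/(2.79 × 6.24) = 2.79 + 0.0504779 = 2.84048 m along the plane.

y_p = 2.840 m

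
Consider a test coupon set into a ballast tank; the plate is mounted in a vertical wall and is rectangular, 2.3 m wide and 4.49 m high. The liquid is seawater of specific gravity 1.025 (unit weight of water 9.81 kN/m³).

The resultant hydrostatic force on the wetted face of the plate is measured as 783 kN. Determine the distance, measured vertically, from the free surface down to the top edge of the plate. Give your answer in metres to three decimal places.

γ = 1.025 × 9.81 = 10.05525 kN/m³.
A = 2.3 × 4.49 = 10.327 m².
From F = γ·h_c·A, the centroid depth is h_c = 783/(10.05525 × 10.327) = 7.54041 m.
The centroid lies 4.49/2 = 2.245 m below the top edge, so the top edge sits at h_top = 7.54041 − 2.245 = 5.29541 m below the surface.

d_top ≈ 5.295 m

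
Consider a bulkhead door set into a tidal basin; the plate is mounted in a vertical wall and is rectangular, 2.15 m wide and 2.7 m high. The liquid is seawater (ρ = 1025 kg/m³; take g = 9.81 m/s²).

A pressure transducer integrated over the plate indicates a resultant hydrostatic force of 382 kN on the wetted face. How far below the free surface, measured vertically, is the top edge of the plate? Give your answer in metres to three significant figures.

γ = ρg = 1025 × 9.81 / 1000 = 10.05525 kN/m³.
A = 2.15 × 2.7 = 5.805 m².
From F = γ·h_c·A, the centroid depth is h_c = 382/(10.05525 × 5.805) = 6.54438 m.
The centroid lies 2.7/2 = 1.35 m below the top edge, so the top edge sits at h_top = 6.54438 − 1.35 = 5.19438 m below the surface.

d_top ≈ 5.19 m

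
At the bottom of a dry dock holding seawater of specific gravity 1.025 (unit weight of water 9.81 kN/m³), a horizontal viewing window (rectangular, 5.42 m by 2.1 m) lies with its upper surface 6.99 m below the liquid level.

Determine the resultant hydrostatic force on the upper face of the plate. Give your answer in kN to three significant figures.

γ = 1.025 × 9.81 = 10.05525 kN/m³.
The plate is horizontal, so pressure is uniform at p = γ·h = 10.05525 × 6.99 = 70.2862 kN/m².
A = 5.42 × 2.1 = 11.382 m².
F = p·A = 70.2862 × 11.382 = 799.998 kN.

F ≈ 800 kN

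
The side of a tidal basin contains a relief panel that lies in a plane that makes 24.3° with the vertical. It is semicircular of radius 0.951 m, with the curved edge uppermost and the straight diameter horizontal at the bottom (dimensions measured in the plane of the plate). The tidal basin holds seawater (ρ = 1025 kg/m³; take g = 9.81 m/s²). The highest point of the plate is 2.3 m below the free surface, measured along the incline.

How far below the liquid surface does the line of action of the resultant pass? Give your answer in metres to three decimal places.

h_p = 2.615 m

γ = ρg = 1025 × 9.81 / 1000 = 10.05525 kN/m³.
The plate makes 24.3° with the vertical, i.e. θ = 90° − 24.3° = 65.7° to the horizontal. Measuring y along the incline from the free-surface line, vertical depth h = y·sinθ with sinθ = 0.911403.
The centroid lies 4r/(3π) = 0.403617 m above the diameter, so r − 4r/(3π) = 0.951 − 0.403617 = 0.547383 m below the topmost point, so y_c = 2.3 + 0.547383 = 2.84738 m and h_c = 2.84738 × 0.911403 = 2.59511 m.
A = πr²/2 = π × 0.951²/2 = 1.42063 m².
Resultant F = γ·h_c·A = 10.05525 × 2.59511 × 1.42063 = 37.0706 kN.
I_c = (π/8 − 8/(9π))·r⁴ = 0.109757 × 0.951⁴ = 0.0897748 m⁴.
Centre of pressure: y_p = y_c + I_c/(y_c·A) = 2.84738 + 0.0897748/(2.84738 × 1.42063) = 2.84738 + 0.0221936 = 2.86957 m along the plane.
Vertically, h_p = y_p·sinθ = 2.86957 × 0.911403 = 2.61533 m.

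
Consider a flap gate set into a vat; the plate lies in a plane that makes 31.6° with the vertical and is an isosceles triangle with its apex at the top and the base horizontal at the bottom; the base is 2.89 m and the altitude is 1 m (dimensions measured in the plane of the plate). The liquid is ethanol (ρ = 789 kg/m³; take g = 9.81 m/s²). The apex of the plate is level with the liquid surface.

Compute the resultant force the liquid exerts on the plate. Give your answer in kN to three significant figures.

F ≈ 6.35 kN

γ = ρg = 789 × 9.81 / 1000 = 7.74009 kN/m³.
The plate makes 31.6° with the vertical, i.e. θ = 90° − 31.6° = 58.4° to the horizontal. Measuring y along the incline from the free-surface line, vertical depth h = y·sinθ with sinθ = 0.851727.
With the apex up, the centroid sits 2h/3 = 2 × 1/3 = 0.666667 m below the apex, so y_c = 0.666667 m and h_c = 0.666667 × 0.851727 = 0.567818 m.
A = ½ × 2.89 × 1 = 1.445 m².
Resultant F = γ·h_c·A = 7.74009 × 0.567818 × 1.445 = 6.35072 kN.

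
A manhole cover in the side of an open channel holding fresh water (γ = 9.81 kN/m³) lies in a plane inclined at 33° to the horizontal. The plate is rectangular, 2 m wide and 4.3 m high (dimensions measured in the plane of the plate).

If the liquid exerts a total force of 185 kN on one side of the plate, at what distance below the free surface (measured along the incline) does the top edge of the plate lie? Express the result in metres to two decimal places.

y_top ≈ 1.88 m

γ = 9.81 kN/m³.
A = 2 × 4.3 = 8.6 m².
From F = γ·h_c·A, the centroid depth is h_c = 185/(9.81 × 8.6) = 2.19283 m.
Let θ = 33° be the plate's angle to the horizontal; measure y along the incline from where the plane meets the free surface. Vertical depth h = y·sinθ with sinθ = 0.544639.
Along the incline, y_c = h_c/sinθ = 2.19283/0.544639 = 4.02621 m.
The centroid lies 4.3/2 = 2.15 m below the top edge, so the top edge sits at y_top = 4.02621 − 2.15 = 1.87621 m along the incline.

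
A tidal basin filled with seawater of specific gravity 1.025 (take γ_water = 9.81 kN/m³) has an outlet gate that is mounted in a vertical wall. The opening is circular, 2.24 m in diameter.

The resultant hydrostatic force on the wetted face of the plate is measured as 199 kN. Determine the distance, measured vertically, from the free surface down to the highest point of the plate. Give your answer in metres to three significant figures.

γ = 1.025 × 9.81 = 10.05525 kN/m³.
A = π(1.12)² = 3.94081 m².
From F = γ·h_c·A, the centroid depth is h_c = 199/(10.05525 × 3.94081) = 5.02198 m.
The centroid is at the centre, 1.12 m below the top of the plate, so the highest point sits at h_top = 5.02198 − 1.12 = 3.90198 m below the surface.

d_top ≈ 3.90 m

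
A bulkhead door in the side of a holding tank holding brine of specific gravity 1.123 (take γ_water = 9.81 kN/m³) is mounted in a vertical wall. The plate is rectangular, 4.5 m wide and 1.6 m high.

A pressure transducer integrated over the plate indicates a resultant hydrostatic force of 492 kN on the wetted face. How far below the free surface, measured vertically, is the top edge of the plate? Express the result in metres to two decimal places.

d_top ≈ 5.40 m

γ = 1.123 × 9.81 = 11.01663 kN/m³.
A = 4.5 × 1.6 = 7.2 m².
From F = γ·h_c·A, the centroid depth is h_c = 492/(11.01663 × 7.2) = 6.20274 m.
The centroid lies 1.6/2 = 0.8 m below the top edge, so the top edge sits at h_top = 6.20274 − 0.8 = 5.40274 m below the surface.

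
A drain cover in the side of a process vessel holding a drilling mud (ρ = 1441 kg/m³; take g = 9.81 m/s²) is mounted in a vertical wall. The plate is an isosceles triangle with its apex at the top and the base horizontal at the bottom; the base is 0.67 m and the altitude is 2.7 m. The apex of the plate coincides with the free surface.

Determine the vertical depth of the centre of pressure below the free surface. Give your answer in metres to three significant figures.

γ = ρg = 1441 × 9.81 / 1000 = 14.13621 kN/m³.
With the apex up, the centroid sits 2h/3 = 2 × 2.7/3 = 1.8 m below the apex, so the centroid depth is h_c = 1.8 m.
A = ½ × 0.67 × 2.7 = 0.9045 m².
Resultant F = γ·h_c·A = 14.13621 × 1.8 × 0.9045 = 23.0152 kN.
I_c = b·h³/36 = 0.67 × 2.7³/36 = 0.366323 m⁴.
Centre of pressure: y_p = y_c + I_c/(y_c·A) = 1.8 + 0.366323/(1.8 × 0.9045) = 1.8 + 0.225 = 2.025 m along the plane.

h_p = 2.03 m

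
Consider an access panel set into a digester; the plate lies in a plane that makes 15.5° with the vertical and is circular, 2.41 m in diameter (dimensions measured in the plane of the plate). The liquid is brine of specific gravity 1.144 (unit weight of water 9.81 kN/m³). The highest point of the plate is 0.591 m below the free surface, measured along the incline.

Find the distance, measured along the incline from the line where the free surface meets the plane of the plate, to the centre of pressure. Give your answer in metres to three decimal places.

γ = 1.144 × 9.81 = 11.22264 kN/m³.
The plate makes 15.5° with the vertical, i.e. θ = 90° − 15.5° = 74.5° to the horizontal. Measuring y along the incline from the free-surface line, vertical depth h = y·sinθ with sinθ = 0.963630.
The centroid is at the centre, 1.205 m below the top of the plate, so y_c = 0.591 + 1.205 = 1.796 m and h_c = 1.796 × 0.963630 = 1.73068 m.
A = π(1.205)² = 4.56167 m².
Resultant F = γ·h_c·A = 11.22264 × 1.73068 × 4.56167 = 88.6004 kN.
I_c = πr⁴/4 = π × 1.205⁴/4 = 1.65592 m⁴.
Centre of pressure: y_p = y_c + I_c/(y_c·A) = 1.796 + 1.65592/(1.796 × 4.56167) = 1.796 + 0.20212 = 1.99812 m along the plane.

y_p = 1.998 m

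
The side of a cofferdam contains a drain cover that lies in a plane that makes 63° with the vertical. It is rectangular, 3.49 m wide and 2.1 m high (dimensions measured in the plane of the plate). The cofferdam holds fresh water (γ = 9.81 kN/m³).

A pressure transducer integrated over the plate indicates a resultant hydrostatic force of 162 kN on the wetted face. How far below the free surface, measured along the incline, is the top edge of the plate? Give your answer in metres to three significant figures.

γ = 9.81 kN/m³.
A = 3.49 × 2.1 = 7.329 m².
From F = γ·h_c·A, the centroid depth is h_c = 162/(9.81 × 7.329) = 2.25321 m.
The plate makes 63° with the vertical, i.e. θ = 90° − 63° = 27° to the horizontal. Measuring y along the incline from the free-surface line, vertical depth h = y·sinθ with sinθ = 0.453990.
Along the incline, y_c = h_c/sinθ = 2.25321/0.453990 = 4.96313 m.
The centroid lies 2.1/2 = 1.05 m below the top edge, so the top edge sits at y_top = 4.96313 − 1.05 = 3.91313 m along the incline.

y_top ≈ 3.91 m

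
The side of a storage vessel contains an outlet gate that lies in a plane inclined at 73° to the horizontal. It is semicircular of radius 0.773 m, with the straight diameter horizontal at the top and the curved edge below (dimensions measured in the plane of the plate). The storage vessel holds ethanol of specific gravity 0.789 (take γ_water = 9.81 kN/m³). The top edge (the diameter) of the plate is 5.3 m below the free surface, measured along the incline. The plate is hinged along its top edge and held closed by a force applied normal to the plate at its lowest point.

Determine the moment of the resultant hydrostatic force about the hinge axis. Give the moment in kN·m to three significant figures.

M ≈ 13.1 kN·m

γ = 0.789 × 9.81 = 7.74009 kN/m³.
Let θ = 73° be the plate's angle to the horizontal; measure y along the incline from where the plane meets the free surface. Vertical depth h = y·sinθ with sinθ = 0.956305.
The centroid of a semicircle lies 4r/(3π) = 0.328071 m from the diameter, here below the top edge, so y_c = 5.3 + 0.328071 = 5.62807 m and h_c = 5.62807 × 0.956305 = 5.38215 m.
A = πr²/2 = π × 0.773²/2 = 0.938596 m².
Resultant F = γ·h_c·A = 7.74009 × 5.38215 × 0.938596 = 39.1003 kN.
I_c = (π/8 − 8/(9π))·r⁴ = 0.109757 × 0.773⁴ = 0.0391877 m⁴.
Centre of pressure: y_p = y_c + I_c/(y_c·A) = 5.62807 + 0.0391877/(5.62807 × 0.938596) = 5.62807 + 0.00741842 = 5.63549 m along the plane.
The resultant acts 0.328071 + 0.00741842 = 0.335489 m (along the plate) below the hinge at the top edge, so the moment about the hinge is M = F × 0.335489 = 39.1003 × 0.335489 = 13.1177 kN·m.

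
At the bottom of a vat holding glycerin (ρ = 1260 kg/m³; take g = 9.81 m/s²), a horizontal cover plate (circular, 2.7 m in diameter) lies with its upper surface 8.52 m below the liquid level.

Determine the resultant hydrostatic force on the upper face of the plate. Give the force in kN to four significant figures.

γ = ρg = 1260 × 9.81 / 1000 = 12.3606 kN/m³.
The plate is horizontal, so pressure is uniform at p = γ·h = 12.3606 × 8.52 = 105.312 kN/m².
A = π(1.35)² = 5.72555 m².
F = p·A = 105.312 × 5.72555 = 602.969 kN.

F ≈ 603.0 kN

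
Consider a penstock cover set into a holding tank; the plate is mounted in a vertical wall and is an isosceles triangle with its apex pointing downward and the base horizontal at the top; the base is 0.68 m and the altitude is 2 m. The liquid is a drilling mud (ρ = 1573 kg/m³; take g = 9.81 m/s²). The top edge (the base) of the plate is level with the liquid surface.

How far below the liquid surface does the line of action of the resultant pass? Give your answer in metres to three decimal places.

γ = ρg = 1573 × 9.81 / 1000 = 15.43113 kN/m³.
With the apex down, the centroid sits h/3 = 2/3 = 0.666667 m below the base (the top edge), so the centroid depth is h_c = 0.666667 m.
A = ½ × 0.68 × 2 = 0.68 m².
Resultant F = γ·h_c·A = 15.43113 × 0.666667 × 0.68 = 6.99545 kN.
I_c = b·h³/36 = 0.68 × 2³/36 = 0.151111 m⁴.
Centre of pressure: y_p = y_c + I_c/(y_c·A) = 0.666667 + 0.151111/(0.666667 × 0.68) = 0.666667 + 0.333333 = 1 m along the plane.

h_p = 1.000 m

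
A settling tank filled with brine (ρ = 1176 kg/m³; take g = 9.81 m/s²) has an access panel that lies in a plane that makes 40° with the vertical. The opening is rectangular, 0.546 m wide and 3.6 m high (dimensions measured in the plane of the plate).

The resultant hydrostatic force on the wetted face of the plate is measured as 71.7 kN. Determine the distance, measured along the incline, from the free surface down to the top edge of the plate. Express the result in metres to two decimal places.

y_top ≈ 2.33 m

γ = ρg = 1176 × 9.81 / 1000 = 11.53656 kN/m³.
A = 0.546 × 3.6 = 1.9656 m².
From F = γ·h_c·A, the centroid depth is h_c = 71.7/(11.53656 × 1.9656) = 3.1619 m.
The plate makes 40° with the vertical, i.e. θ = 90° − 40° = 50° to the horizontal. Measuring y along the incline from the free-surface line, vertical depth h = y·sinθ with sinθ = 0.766044.
Along the incline, y_c = h_c/sinθ = 3.1619/0.766044 = 4.12757 m.
The centroid lies 3.6/2 = 1.8 m below the top edge, so the top edge sits at y_top = 4.12757 − 1.8 = 2.32757 m along the incline.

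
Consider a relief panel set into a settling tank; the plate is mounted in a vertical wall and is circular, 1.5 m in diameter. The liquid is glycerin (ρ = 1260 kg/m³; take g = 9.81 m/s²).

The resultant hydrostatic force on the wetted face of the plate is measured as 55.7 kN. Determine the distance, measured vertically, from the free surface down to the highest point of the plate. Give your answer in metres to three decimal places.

γ = ρg = 1260 × 9.81 / 1000 = 12.3606 kN/m³.
A = π(0.75)² = 1.76715 m².
From F = γ·h_c·A, the centroid depth is h_c = 55.7/(12.3606 × 1.76715) = 2.55001 m.
The centroid is at the centre, 0.75 m below the top of the plate, so the highest point sits at h_top = 2.55001 − 0.75 = 1.80001 m below the surface.

d_top ≈ 1.800 m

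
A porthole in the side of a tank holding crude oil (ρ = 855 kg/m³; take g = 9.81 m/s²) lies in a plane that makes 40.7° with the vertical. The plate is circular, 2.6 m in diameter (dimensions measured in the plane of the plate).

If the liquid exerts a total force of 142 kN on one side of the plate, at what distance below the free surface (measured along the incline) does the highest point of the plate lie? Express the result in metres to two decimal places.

y_top ≈ 2.91 m

γ = ρg = 855 × 9.81 / 1000 = 8.38755 kN/m³.
A = π(1.3)² = 5.30929 m².
From F = γ·h_c·A, the centroid depth is h_c = 142/(8.38755 × 5.30929) = 3.18872 m.
The plate makes 40.7° with the vertical, i.e. θ = 90° − 40.7° = 49.3° to the horizontal. Measuring y along the incline from the free-surface line, vertical depth h = y·sinθ with sinθ = 0.758134.
Along the incline, y_c = h_c/sinθ = 3.18872/0.758134 = 4.20601 m.
The centroid is at the centre, 1.3 m below the top of the plate, so the highest point sits at y_top = 4.20601 − 1.3 = 2.90601 m along the incline.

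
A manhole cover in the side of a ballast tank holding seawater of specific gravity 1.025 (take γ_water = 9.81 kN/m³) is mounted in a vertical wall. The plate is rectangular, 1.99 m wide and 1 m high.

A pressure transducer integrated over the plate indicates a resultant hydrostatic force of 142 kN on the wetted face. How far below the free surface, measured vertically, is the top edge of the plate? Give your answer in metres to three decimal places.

d_top ≈ 6.596 m

γ = 1.025 × 9.81 = 10.05525 kN/m³.
A = 1.99 × 1 = 1.99 m².
From F = γ·h_c·A, the centroid depth is h_c = 142/(10.05525 × 1.99) = 7.09647 m.
The centroid lies 1/2 = 0.5 m below the top edge, so the top edge sits at h_top = 7.09647 − 0.5 = 6.59647 m below the surface.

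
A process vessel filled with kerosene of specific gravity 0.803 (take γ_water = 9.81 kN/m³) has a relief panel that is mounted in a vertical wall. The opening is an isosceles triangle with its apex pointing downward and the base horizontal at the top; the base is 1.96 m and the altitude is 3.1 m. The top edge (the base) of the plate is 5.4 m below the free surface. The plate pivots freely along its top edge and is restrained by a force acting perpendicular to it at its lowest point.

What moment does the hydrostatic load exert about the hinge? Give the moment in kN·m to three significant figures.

M ≈ 172 kN·m

γ = 0.803 × 9.81 = 7.87743 kN/m³.
With the apex down, the centroid sits h/3 = 3.1/3 = 1.03333 m below the base (the top edge), so the centroid depth is h_c = 5.4 + 1.03333 = 6.43333 m.
A = ½ × 1.96 × 3.1 = 3.038 m².
Resultant F = γ·h_c·A = 7.87743 × 6.43333 × 3.038 = 153.96 kN.
I_c = b·h³/36 = 1.96 × 3.1³/36 = 1.62195 m⁴.
Centre of pressure: y_p = y_c + I_c/(y_c·A) = 6.43333 + 1.62195/(6.43333 × 3.038) = 6.43333 + 0.0829877 = 6.51632 m along the plane.
The resultant acts 1.03333 + 0.0829877 = 1.11632 m (along the plate) below the hinge at the top edge, so the moment about the hinge is M = F × 1.11632 = 153.96 × 1.11632 = 171.869 kN·m.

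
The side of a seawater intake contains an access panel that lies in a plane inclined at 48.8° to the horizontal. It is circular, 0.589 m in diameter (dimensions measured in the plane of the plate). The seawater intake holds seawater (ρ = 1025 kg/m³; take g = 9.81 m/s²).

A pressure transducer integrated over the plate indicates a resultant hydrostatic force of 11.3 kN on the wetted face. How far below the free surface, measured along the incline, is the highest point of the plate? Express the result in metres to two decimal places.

y_top ≈ 5.19 m

γ = ρg = 1025 × 9.81 / 1000 = 10.05525 kN/m³.
A = π(0.2945)² = 0.272471 m².
From F = γ·h_c·A, the centroid depth is h_c = 11.3/(10.05525 × 0.272471) = 4.12444 m.
Let θ = 48.8° be the plate's angle to the horizontal; measure y along the incline from where the plane meets the free surface. Vertical depth h = y·sinθ with sinθ = 0.752415.
Along the incline, y_c = h_c/sinθ = 4.12444/0.752415 = 5.4816 m.
The centroid is at the centre, 0.2945 m below the top of the plate, so the highest point sits at y_top = 5.4816 − 0.2945 = 5.1871 m along the incline.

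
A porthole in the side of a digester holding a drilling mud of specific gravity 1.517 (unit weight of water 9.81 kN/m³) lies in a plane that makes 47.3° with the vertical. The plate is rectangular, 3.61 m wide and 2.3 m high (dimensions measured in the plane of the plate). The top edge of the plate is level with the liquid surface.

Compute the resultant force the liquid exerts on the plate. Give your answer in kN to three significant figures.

F ≈ 96.4 kN

γ = 1.517 × 9.81 = 14.88177 kN/m³.
The plate makes 47.3° with the vertical, i.e. θ = 90° − 47.3° = 42.7° to the horizontal. Measuring y along the incline from the free-surface line, vertical depth h = y·sinθ with sinθ = 0.678160.
The centroid lies 2.3/2 = 1.15 m below the top edge, so y_c = 1.15 m and h_c = 1.15 × 0.678160 = 0.779884 m.
A = 3.61 × 2.3 = 8.303 m².
Resultant F = γ·h_c·A = 14.88177 × 0.779884 × 8.303 = 96.3651 kN.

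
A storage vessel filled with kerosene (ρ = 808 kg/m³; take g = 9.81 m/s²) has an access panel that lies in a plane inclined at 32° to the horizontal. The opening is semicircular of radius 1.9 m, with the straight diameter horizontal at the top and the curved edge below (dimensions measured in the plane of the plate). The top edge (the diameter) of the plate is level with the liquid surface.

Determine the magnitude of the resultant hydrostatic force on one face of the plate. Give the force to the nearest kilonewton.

γ = ρg = 808 × 9.81 / 1000 = 7.92648 kN/m³.
Let θ = 32° be the plate's angle to the horizontal; measure y along the incline from where the plane meets the free surface. Vertical depth h = y·sinθ with sinθ = 0.529919.
The centroid of a semicircle lies 4r/(3π) = 0.806385 m from the diameter, here below the top edge, so y_c = 0.806385 m and h_c = 0.806385 × 0.529919 = 0.427319 m.
A = πr²/2 = π × 1.9²/2 = 5.67057 m².
Resultant F = γ·h_c·A = 7.92648 × 0.427319 × 5.67057 = 19.207 kN.

F ≈ 19 kN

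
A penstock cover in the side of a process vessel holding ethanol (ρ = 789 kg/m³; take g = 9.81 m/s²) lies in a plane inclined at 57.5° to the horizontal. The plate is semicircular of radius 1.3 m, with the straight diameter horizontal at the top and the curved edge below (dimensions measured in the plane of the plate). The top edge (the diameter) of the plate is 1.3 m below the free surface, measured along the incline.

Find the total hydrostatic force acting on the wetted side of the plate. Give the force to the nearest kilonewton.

γ = ρg = 789 × 9.81 / 1000 = 7.74009 kN/m³.
Let θ = 57.5° be the plate's angle to the horizontal; measure y along the incline from where the plane meets the free surface. Vertical depth h = y·sinθ with sinθ = 0.843391.
The centroid of a semicircle lies 4r/(3π) = 0.551737 m from the diameter, here below the top edge, so y_c = 1.3 + 0.551737 = 1.85174 m and h_c = 1.85174 × 0.843391 = 1.56174 m.
A = πr²/2 = π × 1.3²/2 = 2.65465 m².
Resultant F = γ·h_c·A = 7.74009 × 1.56174 × 2.65465 = 32.0894 kN.

F ≈ 32 kN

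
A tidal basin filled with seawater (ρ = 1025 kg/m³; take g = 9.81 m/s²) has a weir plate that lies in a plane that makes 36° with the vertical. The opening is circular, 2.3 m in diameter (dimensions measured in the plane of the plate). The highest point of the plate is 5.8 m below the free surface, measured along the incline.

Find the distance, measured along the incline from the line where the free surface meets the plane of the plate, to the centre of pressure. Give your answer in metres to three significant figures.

γ = ρg = 1025 × 9.81 / 1000 = 10.05525 kN/m³.
The plate makes 36° with the vertical, i.e. θ = 90° − 36° = 54° to the horizontal. Measuring y along the incline from the free-surface line, vertical depth h = y·sinθ with sinθ = 0.809017.
The centroid is at the centre, 1.15 m below the top of the plate, so y_c = 5.8 + 1.15 = 6.95 m and h_c = 6.95 × 0.809017 = 5.62267 m.
A = π(1.15)² = 4.15476 m².
Resultant F = γ·h_c·A = 10.05525 × 5.62267 × 4.15476 = 234.899 kN.
I_c = πr⁴/4 = π × 1.15⁴/4 = 1.37367 m⁴.
Centre of pressure: y_p = y_c + I_c/(y_c·A) = 6.95 + 1.37367/(6.95 × 4.15476) = 6.95 + 0.047572 = 6.99757 m along the plane.

y_p = 7.00 m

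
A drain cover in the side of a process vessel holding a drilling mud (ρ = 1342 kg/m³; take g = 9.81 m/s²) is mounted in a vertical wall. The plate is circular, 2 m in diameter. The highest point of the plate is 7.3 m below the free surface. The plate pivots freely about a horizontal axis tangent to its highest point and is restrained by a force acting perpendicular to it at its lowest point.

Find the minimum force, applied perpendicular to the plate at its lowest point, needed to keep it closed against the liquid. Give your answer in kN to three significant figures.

P ≈ 177 kN

γ = ρg = 1342 × 9.81 / 1000 = 13.16502 kN/m³.
The centroid is at the centre, 1 m below the top of the plate, so the centroid depth is h_c = 7.3 + 1 = 8.3 m.
A = π(1)² = 3.14159 m².
Resultant F = γ·h_c·A = 13.16502 × 8.3 × 3.14159 = 343.28 kN.
I_c = πr⁴/4 = π × 1⁴/4 = 0.785398 m⁴.
Centre of pressure: y_p = y_c + I_c/(y_c·A) = 8.3 + 0.785398/(8.3 × 3.14159) = 8.3 + 0.0301205 = 8.33012 m along the plane.
The resultant acts 1 + 0.0301205 = 1.03012 m (along the plate) below the hinge at the top edge, so the moment about the hinge is M = F × 1.03012 = 343.28 × 1.03012 = 353.62 kN·m.
A normal force at the bottom, 2 m from the hinge, must supply this moment: P = 353.62/2 = 176.81 kN.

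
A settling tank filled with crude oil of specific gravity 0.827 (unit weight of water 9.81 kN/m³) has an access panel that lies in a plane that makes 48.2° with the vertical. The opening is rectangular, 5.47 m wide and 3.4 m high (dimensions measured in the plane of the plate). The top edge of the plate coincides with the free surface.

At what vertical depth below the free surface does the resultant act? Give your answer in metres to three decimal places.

h_p = 1.511 m

γ = 0.827 × 9.81 = 8.11287 kN/m³.
The plate makes 48.2° with the vertical, i.e. θ = 90° − 48.2° = 41.8° to the horizontal. Measuring y along the incline from the free-surface line, vertical depth h = y·sinθ with sinθ = 0.666532.
The centroid lies 3.4/2 = 1.7 m below the top edge, so y_c = 1.7 m and h_c = 1.7 × 0.666532 = 1.1331 m.
A = 5.47 × 3.4 = 18.598 m².
Resultant F = γ·h_c·A = 8.11287 × 1.1331 × 18.598 = 170.966 kN.
I_c = b·h³/12 = 5.47 × 3.4³/12 = 17.9161 m⁴.
Centre of pressure: y_p = y_c + I_c/(y_c·A) = 1.7 + 17.9161/(1.7 × 18.598) = 1.7 + 0.566668 = 2.26667 m along the plane.
Vertically, h_p = y_p·sinθ = 2.26667 × 0.666532 = 1.51081 m.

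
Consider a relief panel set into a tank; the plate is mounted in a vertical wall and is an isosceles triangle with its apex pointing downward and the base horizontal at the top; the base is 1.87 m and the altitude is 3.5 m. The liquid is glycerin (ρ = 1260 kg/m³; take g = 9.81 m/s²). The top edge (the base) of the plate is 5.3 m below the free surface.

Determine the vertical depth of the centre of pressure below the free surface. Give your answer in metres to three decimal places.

h_p = 6.572 m

γ = ρg = 1260 × 9.81 / 1000 = 12.3606 kN/m³.
With the apex down, the centroid sits h/3 = 3.5/3 = 1.16667 m below the base (the top edge), so the centroid depth is h_c = 5.3 + 1.16667 = 6.46667 m.
A = ½ × 1.87 × 3.5 = 3.2725 m².
Resultant F = γ·h_c·A = 12.3606 × 6.46667 × 3.2725 = 261.577 kN.
I_c = b·h³/36 = 1.87 × 3.5³/36 = 2.22712 m⁴.
Centre of pressure: y_p = y_c + I_c/(y_c·A) = 6.46667 + 2.22712/(6.46667 × 3.2725) = 6.46667 + 0.105241 = 6.57191 m along the plane.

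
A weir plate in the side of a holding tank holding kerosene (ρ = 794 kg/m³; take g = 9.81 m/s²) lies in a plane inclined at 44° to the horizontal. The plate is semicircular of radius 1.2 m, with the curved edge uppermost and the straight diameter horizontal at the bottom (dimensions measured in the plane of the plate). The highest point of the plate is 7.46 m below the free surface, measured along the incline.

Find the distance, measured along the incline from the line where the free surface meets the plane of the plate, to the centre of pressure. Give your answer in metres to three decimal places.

y_p = 8.163 m

γ = ρg = 794 × 9.81 / 1000 = 7.78914 kN/m³.
Let θ = 44° be the plate's angle to the horizontal; measure y along the incline from where the plane meets the free surface. Vertical depth h = y·sinθ with sinθ = 0.694658.
The centroid lies 4r/(3π) = 0.509296 m above the diameter, so r − 4r/(3π) = 1.2 − 0.509296 = 0.690704 m below the topmost point, so y_c = 7.46 + 0.690704 = 8.1507 m and h_c = 8.1507 × 0.694658 = 5.66195 m.
A = πr²/2 = π × 1.2²/2 = 2.26195 m².
Resultant F = γ·h_c·A = 7.78914 × 5.66195 × 2.26195 = 99.7559 kN.
I_c = (π/8 − 8/(9π))·r⁴ = 0.109757 × 1.2⁴ = 0.227592 m⁴.
Centre of pressure: y_p = y_c + I_c/(y_c·A) = 8.1507 + 0.227592/(8.1507 × 2.26195) = 8.1507 + 0.0123447 = 8.16304 m along the plane.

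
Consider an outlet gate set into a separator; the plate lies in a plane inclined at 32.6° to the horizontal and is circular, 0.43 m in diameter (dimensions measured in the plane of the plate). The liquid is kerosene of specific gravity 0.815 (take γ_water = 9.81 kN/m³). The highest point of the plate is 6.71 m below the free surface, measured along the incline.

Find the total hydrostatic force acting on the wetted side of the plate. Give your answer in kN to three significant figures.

F ≈ 4.33 kN

γ = 0.815 × 9.81 = 7.99515 kN/m³.
Let θ = 32.6° be the plate's angle to the horizontal; measure y along the incline from where the plane meets the free surface. Vertical depth h = y·sinθ with sinθ = 0.538771.
The centroid is at the centre, 0.215 m below the top of the plate, so y_c = 6.71 + 0.215 = 6.925 m and h_c = 6.925 × 0.538771 = 3.73099 m.
A = π(0.215)² = 0.14522 m².
Resultant F = γ·h_c·A = 7.99515 × 3.73099 × 0.14522 = 4.33189 kN.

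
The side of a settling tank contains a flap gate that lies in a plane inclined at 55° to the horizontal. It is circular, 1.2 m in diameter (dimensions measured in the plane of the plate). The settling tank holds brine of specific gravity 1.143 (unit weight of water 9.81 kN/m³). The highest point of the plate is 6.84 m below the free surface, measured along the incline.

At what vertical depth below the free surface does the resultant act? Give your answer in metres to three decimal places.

γ = 1.143 × 9.81 = 11.21283 kN/m³.
Let θ = 55° be the plate's angle to the horizontal; measure y along the incline from where the plane meets the free surface. Vertical depth h = y·sinθ with sinθ = 0.819152.
The centroid is at the centre, 0.6 m below the top of the plate, so y_c = 6.84 + 0.6 = 7.44 m and h_c = 7.44 × 0.819152 = 6.09449 m.
A = π(0.6)² = 1.13097 m².
Resultant F = γ·h_c·A = 11.21283 × 6.09449 × 1.13097 = 77.2865 kN.
I_c = πr⁴/4 = π × 0.6⁴/4 = 0.101788 m⁴.
Centre of pressure: y_p = y_c + I_c/(y_c·A) = 7.44 + 0.101788/(7.44 × 1.13097) = 7.44 + 0.0120969 = 7.4521 m along the plane.
Vertically, h_p = y_p·sinθ = 7.4521 × 0.819152 = 6.1044 m.

h_p = 6.104 m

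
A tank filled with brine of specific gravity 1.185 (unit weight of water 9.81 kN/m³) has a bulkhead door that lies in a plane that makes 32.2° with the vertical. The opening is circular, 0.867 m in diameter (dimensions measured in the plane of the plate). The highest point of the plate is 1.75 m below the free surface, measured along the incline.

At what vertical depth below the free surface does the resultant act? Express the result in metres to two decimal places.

h_p = 1.87 m

γ = 1.185 × 9.81 = 11.62485 kN/m³.
The plate makes 32.2° with the vertical, i.e. θ = 90° − 32.2° = 57.8° to the horizontal. Measuring y along the incline from the free-surface line, vertical depth h = y·sinθ with sinθ = 0.846193.
The centroid is at the centre, 0.4335 m below the top of the plate, so y_c = 1.75 + 0.4335 = 2.1835 m and h_c = 2.1835 × 0.846193 = 1.84766 m.
A = π(0.4335)² = 0.590375 m².
Resultant F = γ·h_c·A = 11.62485 × 1.84766 × 0.590375 = 12.6805 kN.
I_c = πr⁴/4 = π × 0.4335⁴/4 = 0.0277362 m⁴.
Centre of pressure: y_p = y_c + I_c/(y_c·A) = 2.1835 + 0.0277362/(2.1835 × 0.590375) = 2.1835 + 0.0215162 = 2.20502 m along the plane.
Vertically, h_p = y_p·sinθ = 2.20502 × 0.846193 = 1.86587 m.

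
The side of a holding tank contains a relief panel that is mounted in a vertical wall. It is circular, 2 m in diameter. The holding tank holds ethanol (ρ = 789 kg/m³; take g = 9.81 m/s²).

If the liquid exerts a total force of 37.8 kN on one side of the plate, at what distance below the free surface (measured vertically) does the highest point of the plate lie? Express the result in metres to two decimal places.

d_top ≈ 0.55 m

γ = ρg = 789 × 9.81 / 1000 = 7.74009 kN/m³.
A = π(1)² = 3.14159 m².
From F = γ·h_c·A, the centroid depth is h_c = 37.8/(7.74009 × 3.14159) = 1.55452 m.
The centroid is at the centre, 1 m below the top of the plate, so the highest point sits at h_top = 1.55452 − 1 = 0.55452 m below the surface.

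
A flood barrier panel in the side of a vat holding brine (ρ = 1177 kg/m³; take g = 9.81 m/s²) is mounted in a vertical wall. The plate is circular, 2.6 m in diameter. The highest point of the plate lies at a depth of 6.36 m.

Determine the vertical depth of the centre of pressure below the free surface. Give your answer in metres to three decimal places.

h_p = 7.715 m

γ = ρg = 1177 × 9.81 / 1000 = 11.54637 kN/m³.
The centroid is at the centre, 1.3 m below the top of the plate, so the centroid depth is h_c = 6.36 + 1.3 = 7.66 m.
A = π(1.3)² = 5.30929 m².
Resultant F = γ·h_c·A = 11.54637 × 7.66 × 5.30929 = 469.581 kN.
I_c = πr⁴/4 = π × 1.3⁴/4 = 2.24318 m⁴.
Centre of pressure: y_p = y_c + I_c/(y_c·A) = 7.66 + 2.24318/(7.66 × 5.30929) = 7.66 + 0.0551568 = 7.71516 m along the plane.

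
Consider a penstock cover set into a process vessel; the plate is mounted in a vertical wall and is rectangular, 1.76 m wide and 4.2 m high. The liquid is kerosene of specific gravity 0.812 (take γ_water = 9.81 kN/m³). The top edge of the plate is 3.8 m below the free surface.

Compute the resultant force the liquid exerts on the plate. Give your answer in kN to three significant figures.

γ = 0.812 × 9.81 = 7.96572 kN/m³.
The centroid lies 4.2/2 = 2.1 m below the top edge, so the centroid depth is h_c = 3.8 + 2.1 = 5.9 m.
A = 1.76 × 4.2 = 7.392 m².
Resultant F = γ·h_c·A = 7.96572 × 5.9 × 7.392 = 347.407 kN.

F ≈ 347 kN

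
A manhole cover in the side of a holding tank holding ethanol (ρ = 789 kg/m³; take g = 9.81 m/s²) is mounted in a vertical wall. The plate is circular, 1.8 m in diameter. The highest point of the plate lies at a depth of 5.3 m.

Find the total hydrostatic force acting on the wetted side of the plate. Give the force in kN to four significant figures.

F ≈ 122.1 kN

γ = ρg = 789 × 9.81 / 1000 = 7.74009 kN/m³.
The centroid is at the centre, 0.9 m below the top of the plate, so the centroid depth is h_c = 5.3 + 0.9 = 6.2 m.
A = π(0.9)² = 2.54469 m².
Resultant F = γ·h_c·A = 7.74009 × 6.2 × 2.54469 = 122.116 kN.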